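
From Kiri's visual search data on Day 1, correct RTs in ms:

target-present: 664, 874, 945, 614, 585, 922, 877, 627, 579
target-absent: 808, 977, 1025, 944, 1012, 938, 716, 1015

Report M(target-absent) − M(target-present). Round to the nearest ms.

186 ms

M(target-present) = 6687/9 = 743.000
M(target-absent) = 7435/8 = 929.375
Difference = 929.375 − 743.000 = 186.375 ms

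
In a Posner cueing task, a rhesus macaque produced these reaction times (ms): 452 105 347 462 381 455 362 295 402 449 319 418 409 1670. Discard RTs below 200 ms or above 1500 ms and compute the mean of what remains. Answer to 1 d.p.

395.9 ms

Excluded: 105, 1670
Retained (n=12): Σ = 4751
Mean = 4751/12 = 395.9167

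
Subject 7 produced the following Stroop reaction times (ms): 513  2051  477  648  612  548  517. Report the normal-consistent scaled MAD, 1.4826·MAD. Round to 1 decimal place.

94.9 ms

Sorted: 477, 513, 517, 548, 612, 648, 2051 → median = 548
|x − 548| sorted: 0, 31, 35, 64, 71, 100, 1503 → MAD = 64
Robust SD ≈ 1.4826 × 64 = 94.886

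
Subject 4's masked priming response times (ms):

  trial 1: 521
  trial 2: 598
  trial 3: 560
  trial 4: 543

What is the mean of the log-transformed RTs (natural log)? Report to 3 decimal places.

ln(RT): 6.2558, 6.3936, 6.3279, 6.2971
Σ ln(RT) = 25.2744
Mean = 25.2744/4 = 6.31860

6.319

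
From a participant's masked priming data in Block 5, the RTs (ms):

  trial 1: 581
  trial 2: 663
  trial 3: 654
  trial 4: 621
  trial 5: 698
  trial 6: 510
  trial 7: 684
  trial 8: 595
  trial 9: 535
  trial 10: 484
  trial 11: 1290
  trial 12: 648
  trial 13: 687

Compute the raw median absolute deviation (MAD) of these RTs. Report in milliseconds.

Sorted: 484, 510, 535, 581, 595, 621, 648, 654, 663, 684, 687, 698, 1290 → median = 648
|x − 648|: 67, 15, 6, 27, 50, 138, 36, 53, 113, 164, 642, 0, 39
Sorted deviations: 0, 6, 15, 27, 36, 39, 50, 53, 67, 113, 138, 164, 642 → MAD = 50

50 ms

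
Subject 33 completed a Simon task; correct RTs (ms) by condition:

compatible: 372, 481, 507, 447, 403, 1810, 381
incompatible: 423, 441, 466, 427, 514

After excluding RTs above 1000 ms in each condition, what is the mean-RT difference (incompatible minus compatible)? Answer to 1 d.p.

22.4 ms

compatible: exclude 1810
M(compatible) = 2591/6 = 431.833
M(incompatible) = 2271/5 = 454.200
Difference = 454.200 − 431.833 = 22.367 ms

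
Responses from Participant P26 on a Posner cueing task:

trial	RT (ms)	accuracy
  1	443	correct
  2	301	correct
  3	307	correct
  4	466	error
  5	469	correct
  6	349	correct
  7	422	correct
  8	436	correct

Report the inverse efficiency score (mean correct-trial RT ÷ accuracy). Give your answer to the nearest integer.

Correct trials (n=7): 443, 301, 307, 469, 349, 422, 436
Mean correct RT = 2727/7 = 389.5714 ms
Proportion correct = 7/8
IES = 389.5714 / (7/8) = 445.224 ms

445 ms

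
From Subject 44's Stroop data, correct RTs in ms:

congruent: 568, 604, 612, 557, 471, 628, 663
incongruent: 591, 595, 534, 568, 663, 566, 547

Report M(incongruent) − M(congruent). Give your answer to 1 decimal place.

M(congruent) = 4103/7 = 586.143
M(incongruent) = 4064/7 = 580.571
Difference = 580.571 − 586.143 = -5.571 ms

-5.6 ms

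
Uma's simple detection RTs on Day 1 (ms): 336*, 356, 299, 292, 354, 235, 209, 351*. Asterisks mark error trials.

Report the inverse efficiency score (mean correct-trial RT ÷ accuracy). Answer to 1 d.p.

Correct trials (n=6): 356, 299, 292, 354, 235, 209
Mean correct RT = 1745/6 = 290.8333 ms
Proportion correct = 6/8
IES = 290.8333 / (6/8) = 387.778 ms

387.8 ms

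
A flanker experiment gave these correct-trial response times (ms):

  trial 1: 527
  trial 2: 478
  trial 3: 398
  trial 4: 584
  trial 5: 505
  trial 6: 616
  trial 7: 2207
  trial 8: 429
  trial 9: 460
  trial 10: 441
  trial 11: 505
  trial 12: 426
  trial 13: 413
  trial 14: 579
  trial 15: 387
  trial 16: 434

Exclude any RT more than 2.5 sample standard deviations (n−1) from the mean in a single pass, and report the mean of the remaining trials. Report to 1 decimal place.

n = 16, ΣRT = 9389, M = 586.812
Σ(x−M)² = 2871978.44; s = √(2871978.44/15) = 437.567
Cutoffs: 586.812 ± 2.5·437.567 → [-507.1, 1680.7]
Outside: 2207 → excluded.
Retained (n=15): Σ = 7182, mean = 7182/15 = 478.800

478.8 ms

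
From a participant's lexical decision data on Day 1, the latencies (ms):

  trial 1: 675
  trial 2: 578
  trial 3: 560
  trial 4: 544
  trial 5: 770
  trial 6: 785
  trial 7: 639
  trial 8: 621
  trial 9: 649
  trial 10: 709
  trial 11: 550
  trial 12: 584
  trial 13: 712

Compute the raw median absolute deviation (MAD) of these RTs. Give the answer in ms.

70 ms

Sorted: 544, 550, 560, 578, 584, 621, 639, 649, 675, 709, 712, 770, 785 → median = 639
|x − 639|: 36, 61, 79, 95, 131, 146, 0, 18, 10, 70, 89, 55, 73
Sorted deviations: 0, 10, 18, 36, 55, 61, 70, 73, 79, 89, 95, 131, 146 → MAD = 70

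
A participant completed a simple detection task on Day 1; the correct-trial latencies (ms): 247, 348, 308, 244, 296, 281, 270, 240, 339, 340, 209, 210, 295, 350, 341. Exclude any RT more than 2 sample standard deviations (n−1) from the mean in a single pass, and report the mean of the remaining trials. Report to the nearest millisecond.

288 ms

n = 15, ΣRT = 4318, M = 287.867
Σ(x−M)² = 34689.73; s = √(34689.73/14) = 49.778
Cutoffs: 287.867 ± 2·49.778 → [188.3, 387.4]
No RTs fall outside the cutoffs; all 15 retained. Mean = 4318/15 = 287.867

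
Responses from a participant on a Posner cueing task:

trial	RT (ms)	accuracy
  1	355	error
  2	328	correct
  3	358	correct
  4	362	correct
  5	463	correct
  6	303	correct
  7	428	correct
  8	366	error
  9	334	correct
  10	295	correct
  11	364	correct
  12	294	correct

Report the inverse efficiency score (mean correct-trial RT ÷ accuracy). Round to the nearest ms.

423 ms

Correct trials (n=10): 328, 358, 362, 463, 303, 428, 334, 295, 364, 294
Mean correct RT = 3529/10 = 352.9000 ms
Proportion correct = 10/12
IES = 352.9000 / (10/12) = 423.480 ms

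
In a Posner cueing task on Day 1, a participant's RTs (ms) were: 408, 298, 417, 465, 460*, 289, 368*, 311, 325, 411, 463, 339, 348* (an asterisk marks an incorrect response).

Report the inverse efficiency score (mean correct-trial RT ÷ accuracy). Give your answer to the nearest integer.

484 ms

Correct trials (n=10): 408, 298, 417, 465, 289, 311, 325, 411, 463, 339
Mean correct RT = 3726/10 = 372.6000 ms
Proportion correct = 10/13
IES = 372.6000 / (10/13) = 484.380 ms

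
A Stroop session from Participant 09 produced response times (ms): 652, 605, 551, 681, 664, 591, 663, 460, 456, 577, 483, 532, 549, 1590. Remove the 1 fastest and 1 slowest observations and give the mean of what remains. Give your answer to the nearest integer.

584 ms

Sorted: 456, 460, 483, 532, 549, 551, 577, 591, 605, 652, 663, 664, 681, 1590
Drop lowest 1 (456) and highest 1 (1590)
Remaining (n=12): Σ = 7008, mean = 7008/12 = 584.000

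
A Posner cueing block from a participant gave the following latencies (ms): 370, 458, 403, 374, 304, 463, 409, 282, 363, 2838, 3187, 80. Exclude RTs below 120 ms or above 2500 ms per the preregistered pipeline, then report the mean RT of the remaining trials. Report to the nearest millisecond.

381 ms

Excluded: 80, 2838, 3187
Retained (n=9): Σ = 3426
Mean = 3426/9 = 380.6667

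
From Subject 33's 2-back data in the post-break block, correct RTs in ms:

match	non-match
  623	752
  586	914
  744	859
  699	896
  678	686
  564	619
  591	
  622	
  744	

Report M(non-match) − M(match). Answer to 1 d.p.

M(match) = 5851/9 = 650.111
M(non-match) = 4726/6 = 787.667
Difference = 787.667 − 650.111 = 137.556 ms

137.6 ms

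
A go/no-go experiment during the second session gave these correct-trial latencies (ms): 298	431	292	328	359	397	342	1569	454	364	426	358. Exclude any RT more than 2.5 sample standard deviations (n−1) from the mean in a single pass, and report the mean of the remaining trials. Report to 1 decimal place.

368.1 ms

n = 12, ΣRT = 5618, M = 468.167
Σ(x−M)² = 1350719.67; s = √(1350719.67/11) = 350.418
Cutoffs: 468.167 ± 2.5·350.418 → [-407.9, 1344.2]
Outside: 1569 → excluded.
Retained (n=11): Σ = 4049, mean = 4049/11 = 368.091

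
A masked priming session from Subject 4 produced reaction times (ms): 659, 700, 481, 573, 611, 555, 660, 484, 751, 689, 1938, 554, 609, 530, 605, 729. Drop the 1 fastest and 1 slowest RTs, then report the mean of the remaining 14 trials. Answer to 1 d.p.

Sorted: 481, 484, 530, 554, 555, 573, 605, 609, 611, 659, 660, 689, 700, 729, 751, 1938
Drop lowest 1 (481) and highest 1 (1938)
Remaining (n=14): Σ = 8709, mean = 8709/14 = 622.071

622.1 ms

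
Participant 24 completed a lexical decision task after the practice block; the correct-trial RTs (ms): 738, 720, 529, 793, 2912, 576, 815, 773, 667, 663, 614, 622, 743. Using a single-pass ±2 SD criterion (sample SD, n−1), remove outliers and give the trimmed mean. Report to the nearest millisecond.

688 ms

n = 13, ΣRT = 11165, M = 858.846
Σ(x−M)² = 4656377.69; s = √(4656377.69/12) = 622.922
Cutoffs: 858.846 ± 2·622.922 → [-387.0, 2104.7]
Outside: 2912 → excluded.
Retained (n=12): Σ = 8253, mean = 8253/12 = 687.750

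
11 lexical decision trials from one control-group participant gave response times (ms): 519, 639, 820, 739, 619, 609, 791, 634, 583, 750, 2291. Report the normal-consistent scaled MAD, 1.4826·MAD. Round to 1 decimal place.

148.3 ms

Sorted: 519, 583, 609, 619, 634, 639, 739, 750, 791, 820, 2291 → median = 639
|x − 639| sorted: 0, 5, 20, 30, 56, 100, 111, 120, 152, 181, 1652 → MAD = 100
Robust SD ≈ 1.4826 × 100 = 148.260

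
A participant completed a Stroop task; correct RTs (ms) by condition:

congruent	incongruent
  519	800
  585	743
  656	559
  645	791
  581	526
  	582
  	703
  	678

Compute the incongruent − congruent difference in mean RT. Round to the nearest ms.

M(congruent) = 2986/5 = 597.200
M(incongruent) = 5382/8 = 672.750
Difference = 672.750 − 597.200 = 75.550 ms

76 ms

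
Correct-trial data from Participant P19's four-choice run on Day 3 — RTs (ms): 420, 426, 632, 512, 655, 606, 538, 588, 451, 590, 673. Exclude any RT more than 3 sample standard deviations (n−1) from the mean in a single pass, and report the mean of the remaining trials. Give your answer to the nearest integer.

554 ms

n = 11, ΣRT = 6091, M = 553.727
Σ(x−M)² = 82570.18; s = √(82570.18/10) = 90.868
Cutoffs: 553.727 ± 3·90.868 → [281.1, 826.3]
No RTs fall outside the cutoffs; all 11 retained. Mean = 6091/11 = 553.727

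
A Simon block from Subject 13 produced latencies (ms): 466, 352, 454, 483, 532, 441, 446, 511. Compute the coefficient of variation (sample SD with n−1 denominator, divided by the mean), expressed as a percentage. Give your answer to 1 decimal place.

n = 8, Σ = 3685, M = 460.6250
Σ(x−M)² = 20603.875; s = √(20603.875/7) = 54.2532
CV = 54.2532 / 460.6250 = 0.11778 = 11.778%

11.8%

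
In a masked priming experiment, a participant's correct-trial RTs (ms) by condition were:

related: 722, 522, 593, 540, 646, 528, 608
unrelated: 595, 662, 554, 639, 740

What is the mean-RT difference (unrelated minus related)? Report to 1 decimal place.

M(related) = 4159/7 = 594.143
M(unrelated) = 3190/5 = 638.000
Difference = 638.000 − 594.143 = 43.857 ms

43.9 ms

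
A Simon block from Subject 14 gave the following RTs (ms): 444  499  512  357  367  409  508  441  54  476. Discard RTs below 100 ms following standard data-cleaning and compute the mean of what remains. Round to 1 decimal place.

445.9 ms

Excluded: 54
Retained (n=9): Σ = 4013
Mean = 4013/9 = 445.8889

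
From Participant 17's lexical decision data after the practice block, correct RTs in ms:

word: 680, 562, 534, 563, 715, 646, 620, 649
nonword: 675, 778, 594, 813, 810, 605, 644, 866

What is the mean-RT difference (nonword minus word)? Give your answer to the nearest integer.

102 ms

M(word) = 4969/8 = 621.125
M(nonword) = 5785/8 = 723.125
Difference = 723.125 − 621.125 = 102.000 ms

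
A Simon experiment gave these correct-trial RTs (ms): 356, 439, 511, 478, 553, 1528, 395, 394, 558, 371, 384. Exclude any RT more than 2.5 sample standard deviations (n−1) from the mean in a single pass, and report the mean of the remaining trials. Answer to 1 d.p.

443.9 ms

n = 11, ΣRT = 5967, M = 542.455
Σ(x−M)² = 1120550.73; s = √(1120550.73/10) = 334.746
Cutoffs: 542.455 ± 2.5·334.746 → [-294.4, 1379.3]
Outside: 1528 → excluded.
Retained (n=10): Σ = 4439, mean = 4439/10 = 443.900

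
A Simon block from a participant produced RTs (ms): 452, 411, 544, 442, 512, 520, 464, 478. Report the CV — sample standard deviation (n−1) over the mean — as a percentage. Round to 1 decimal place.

n = 8, Σ = 3823, M = 477.8750
Σ(x−M)² = 13932.875; s = √(13932.875/7) = 44.6140
CV = 44.6140 / 477.8750 = 0.09336 = 9.336%

9.3%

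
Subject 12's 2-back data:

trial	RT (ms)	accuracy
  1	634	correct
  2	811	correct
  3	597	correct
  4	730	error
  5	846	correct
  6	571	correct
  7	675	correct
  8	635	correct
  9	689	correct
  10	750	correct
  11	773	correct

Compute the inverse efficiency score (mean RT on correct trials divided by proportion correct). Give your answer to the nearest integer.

Correct trials (n=10): 634, 811, 597, 846, 571, 675, 635, 689, 750, 773
Mean correct RT = 6981/10 = 698.1000 ms
Proportion correct = 10/11
IES = 698.1000 / (10/11) = 767.910 ms

768 ms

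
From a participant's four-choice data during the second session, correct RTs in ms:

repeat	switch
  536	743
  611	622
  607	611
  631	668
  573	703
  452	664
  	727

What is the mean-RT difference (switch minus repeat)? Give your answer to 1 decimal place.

108.5 ms

M(repeat) = 3410/6 = 568.333
M(switch) = 4738/7 = 676.857
Difference = 676.857 − 568.333 = 108.524 ms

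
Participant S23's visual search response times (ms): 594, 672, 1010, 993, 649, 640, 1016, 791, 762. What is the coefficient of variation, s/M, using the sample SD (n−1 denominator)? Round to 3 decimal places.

n = 9, Σ = 7127, M = 791.8889
Σ(x−M)² = 236158.889; s = √(236158.889/8) = 171.8134
CV = 171.8134 / 791.8889 = 0.21697

0.217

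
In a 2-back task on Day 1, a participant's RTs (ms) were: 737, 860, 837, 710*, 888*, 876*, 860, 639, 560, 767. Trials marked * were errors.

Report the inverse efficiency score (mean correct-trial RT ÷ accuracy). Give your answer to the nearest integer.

Correct trials (n=7): 737, 860, 837, 860, 639, 560, 767
Mean correct RT = 5260/7 = 751.4286 ms
Proportion correct = 7/10
IES = 751.4286 / (7/10) = 1073.469 ms

1073 ms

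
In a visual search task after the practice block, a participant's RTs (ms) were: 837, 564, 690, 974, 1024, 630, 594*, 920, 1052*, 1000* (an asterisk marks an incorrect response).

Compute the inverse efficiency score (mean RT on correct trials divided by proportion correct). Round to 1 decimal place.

1150.8 ms

Correct trials (n=7): 837, 564, 690, 974, 1024, 630, 920
Mean correct RT = 5639/7 = 805.5714 ms
Proportion correct = 7/10
IES = 805.5714 / (7/10) = 1150.816 ms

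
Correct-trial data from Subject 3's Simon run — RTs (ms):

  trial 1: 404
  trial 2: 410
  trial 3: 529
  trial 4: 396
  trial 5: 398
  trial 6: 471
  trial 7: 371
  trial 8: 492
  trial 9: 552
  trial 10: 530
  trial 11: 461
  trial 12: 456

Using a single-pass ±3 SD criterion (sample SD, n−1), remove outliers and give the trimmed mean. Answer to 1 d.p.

455.8 ms

n = 12, ΣRT = 5470, M = 455.833
Σ(x−M)² = 40575.67; s = √(40575.67/11) = 60.735
Cutoffs: 455.833 ± 3·60.735 → [273.6, 638.0]
No RTs fall outside the cutoffs; all 12 retained. Mean = 5470/12 = 455.833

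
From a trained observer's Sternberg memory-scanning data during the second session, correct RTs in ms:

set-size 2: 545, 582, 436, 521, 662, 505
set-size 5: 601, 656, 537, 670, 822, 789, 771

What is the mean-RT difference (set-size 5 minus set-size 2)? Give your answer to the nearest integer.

M(set-size 2) = 3251/6 = 541.833
M(set-size 5) = 4846/7 = 692.286
Difference = 692.286 − 541.833 = 150.452 ms

150 ms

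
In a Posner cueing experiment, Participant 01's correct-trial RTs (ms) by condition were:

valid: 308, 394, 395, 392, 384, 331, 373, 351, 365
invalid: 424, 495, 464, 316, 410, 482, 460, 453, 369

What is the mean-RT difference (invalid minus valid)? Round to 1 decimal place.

64.4 ms

M(valid) = 3293/9 = 365.889
M(invalid) = 3873/9 = 430.333
Difference = 430.333 − 365.889 = 64.444 ms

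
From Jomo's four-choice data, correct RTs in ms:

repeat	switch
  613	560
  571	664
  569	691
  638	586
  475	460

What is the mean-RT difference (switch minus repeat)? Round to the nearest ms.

19 ms

M(repeat) = 2866/5 = 573.200
M(switch) = 2961/5 = 592.200
Difference = 592.200 − 573.200 = 19.000 ms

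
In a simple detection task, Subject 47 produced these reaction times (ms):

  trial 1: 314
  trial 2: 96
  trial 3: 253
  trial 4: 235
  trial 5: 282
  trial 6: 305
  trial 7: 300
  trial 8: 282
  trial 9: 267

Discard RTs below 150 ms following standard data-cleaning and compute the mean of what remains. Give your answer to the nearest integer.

Excluded: 96
Retained (n=8): Σ = 2238
Mean = 2238/8 = 279.7500

280 ms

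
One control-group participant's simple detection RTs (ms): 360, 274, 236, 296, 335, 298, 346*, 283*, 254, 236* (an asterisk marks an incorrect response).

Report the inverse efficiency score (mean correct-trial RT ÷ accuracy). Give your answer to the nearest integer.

Correct trials (n=7): 360, 274, 236, 296, 335, 298, 254
Mean correct RT = 2053/7 = 293.2857 ms
Proportion correct = 7/10
IES = 293.2857 / (7/10) = 418.980 ms

419 ms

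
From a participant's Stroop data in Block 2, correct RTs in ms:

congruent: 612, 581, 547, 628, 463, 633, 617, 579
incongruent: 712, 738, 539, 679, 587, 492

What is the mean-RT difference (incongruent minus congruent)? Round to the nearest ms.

42 ms

M(congruent) = 4660/8 = 582.500
M(incongruent) = 3747/6 = 624.500
Difference = 624.500 − 582.500 = 42.000 ms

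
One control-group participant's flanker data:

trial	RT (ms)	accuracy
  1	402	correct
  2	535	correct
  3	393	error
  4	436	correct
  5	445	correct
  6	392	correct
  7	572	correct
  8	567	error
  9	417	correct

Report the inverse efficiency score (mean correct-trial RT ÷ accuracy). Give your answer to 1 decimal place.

587.6 ms

Correct trials (n=7): 402, 535, 436, 445, 392, 572, 417
Mean correct RT = 3199/7 = 457.0000 ms
Proportion correct = 7/9
IES = 457.0000 / (7/9) = 587.571 ms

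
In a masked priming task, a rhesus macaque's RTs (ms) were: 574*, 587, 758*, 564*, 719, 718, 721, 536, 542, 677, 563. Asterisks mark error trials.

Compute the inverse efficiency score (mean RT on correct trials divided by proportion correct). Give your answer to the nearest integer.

870 ms

Correct trials (n=8): 587, 719, 718, 721, 536, 542, 677, 563
Mean correct RT = 5063/8 = 632.8750 ms
Proportion correct = 8/11
IES = 632.8750 / (8/11) = 870.203 ms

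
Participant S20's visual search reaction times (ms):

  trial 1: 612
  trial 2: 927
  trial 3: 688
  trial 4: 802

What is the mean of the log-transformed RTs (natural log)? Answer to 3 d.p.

ln(RT): 6.4167, 6.8320, 6.5338, 6.6871
Σ ln(RT) = 26.4696
Mean = 26.4696/4 = 6.61740

6.617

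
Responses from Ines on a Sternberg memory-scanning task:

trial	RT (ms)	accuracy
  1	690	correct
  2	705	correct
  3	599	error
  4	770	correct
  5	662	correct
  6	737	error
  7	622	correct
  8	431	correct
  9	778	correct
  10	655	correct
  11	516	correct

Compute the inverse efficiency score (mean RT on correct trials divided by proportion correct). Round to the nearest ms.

792 ms

Correct trials (n=9): 690, 705, 770, 662, 622, 431, 778, 655, 516
Mean correct RT = 5829/9 = 647.6667 ms
Proportion correct = 9/11
IES = 647.6667 / (9/11) = 791.593 ms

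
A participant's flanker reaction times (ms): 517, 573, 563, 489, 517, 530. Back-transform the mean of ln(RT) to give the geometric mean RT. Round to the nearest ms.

ln(RT): 6.2480, 6.3509, 6.3333, 6.1924, 6.2480, 6.2729
Mean ln(RT) = 37.6455/6 = 6.27425
Geometric mean = exp(6.27425) = 530.73 ms

531 ms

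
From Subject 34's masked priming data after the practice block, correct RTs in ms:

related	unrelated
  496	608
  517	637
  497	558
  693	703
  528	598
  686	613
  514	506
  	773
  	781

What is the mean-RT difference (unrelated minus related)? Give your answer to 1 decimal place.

80.3 ms

M(related) = 3931/7 = 561.571
M(unrelated) = 5777/9 = 641.889
Difference = 641.889 − 561.571 = 80.317 ms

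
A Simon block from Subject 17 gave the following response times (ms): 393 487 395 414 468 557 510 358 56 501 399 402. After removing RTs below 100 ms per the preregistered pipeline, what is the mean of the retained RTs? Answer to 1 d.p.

Excluded: 56
Retained (n=11): Σ = 4884
Mean = 4884/11 = 444.0000

444.0 ms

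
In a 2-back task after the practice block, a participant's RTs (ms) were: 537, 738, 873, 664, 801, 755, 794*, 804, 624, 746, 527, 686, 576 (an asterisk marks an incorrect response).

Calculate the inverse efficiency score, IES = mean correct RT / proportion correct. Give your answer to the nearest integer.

752 ms

Correct trials (n=12): 537, 738, 873, 664, 801, 755, 804, 624, 746, 527, 686, 576
Mean correct RT = 8331/12 = 694.2500 ms
Proportion correct = 12/13
IES = 694.2500 / (12/13) = 752.104 ms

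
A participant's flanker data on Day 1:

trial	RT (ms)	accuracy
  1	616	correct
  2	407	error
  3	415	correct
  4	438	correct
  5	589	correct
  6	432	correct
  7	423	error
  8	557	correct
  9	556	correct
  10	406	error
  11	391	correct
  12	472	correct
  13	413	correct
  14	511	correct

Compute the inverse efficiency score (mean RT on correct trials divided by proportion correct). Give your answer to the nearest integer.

624 ms

Correct trials (n=11): 616, 415, 438, 589, 432, 557, 556, 391, 472, 413, 511
Mean correct RT = 5390/11 = 490.0000 ms
Proportion correct = 11/14
IES = 490.0000 / (11/14) = 623.636 ms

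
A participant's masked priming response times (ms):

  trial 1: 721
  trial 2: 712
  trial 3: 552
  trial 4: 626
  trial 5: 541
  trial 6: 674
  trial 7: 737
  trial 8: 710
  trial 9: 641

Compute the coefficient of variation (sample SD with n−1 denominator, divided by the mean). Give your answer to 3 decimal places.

0.111

n = 9, Σ = 5914, M = 657.1111
Σ(x−M)² = 42316.889; s = √(42316.889/8) = 72.7297
CV = 72.7297 / 657.1111 = 0.11068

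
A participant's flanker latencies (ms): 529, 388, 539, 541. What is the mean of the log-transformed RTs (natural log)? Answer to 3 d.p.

6.204

ln(RT): 6.2710, 5.9610, 6.2897, 6.2934
Σ ln(RT) = 24.8151
Mean = 24.8151/4 = 6.20378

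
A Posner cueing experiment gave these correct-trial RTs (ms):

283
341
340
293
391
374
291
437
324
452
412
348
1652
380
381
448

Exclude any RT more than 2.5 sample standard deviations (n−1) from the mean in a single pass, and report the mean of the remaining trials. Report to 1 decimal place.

366.3 ms

n = 16, ΣRT = 7147, M = 446.688
Σ(x−M)² = 1593247.44; s = √(1593247.44/15) = 325.909
Cutoffs: 446.688 ± 2.5·325.909 → [-368.1, 1261.5]
Outside: 1652 → excluded.
Retained (n=15): Σ = 5495, mean = 5495/15 = 366.333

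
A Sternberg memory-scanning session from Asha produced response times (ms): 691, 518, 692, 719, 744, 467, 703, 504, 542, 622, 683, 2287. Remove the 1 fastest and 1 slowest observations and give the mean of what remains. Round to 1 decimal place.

641.8 ms

Sorted: 467, 504, 518, 542, 622, 683, 691, 692, 703, 719, 744, 2287
Drop lowest 1 (467) and highest 1 (2287)
Remaining (n=10): Σ = 6418, mean = 6418/10 = 641.800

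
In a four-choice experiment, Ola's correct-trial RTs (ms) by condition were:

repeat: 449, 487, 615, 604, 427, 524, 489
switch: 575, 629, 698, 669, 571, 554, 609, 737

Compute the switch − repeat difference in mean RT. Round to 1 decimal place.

116.7 ms

M(repeat) = 3595/7 = 513.571
M(switch) = 5042/8 = 630.250
Difference = 630.250 − 513.571 = 116.679 ms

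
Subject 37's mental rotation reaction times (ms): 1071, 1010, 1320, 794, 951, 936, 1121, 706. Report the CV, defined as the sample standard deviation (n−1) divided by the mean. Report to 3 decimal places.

0.194

n = 8, Σ = 7909, M = 988.6250
Σ(x−M)² = 256515.875; s = √(256515.875/7) = 191.4292
CV = 191.4292 / 988.6250 = 0.19363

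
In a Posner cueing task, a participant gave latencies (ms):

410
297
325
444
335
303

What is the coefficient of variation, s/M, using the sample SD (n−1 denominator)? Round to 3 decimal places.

0.172

n = 6, Σ = 2114, M = 352.3333
Σ(x−M)² = 18271.333; s = √(18271.333/5) = 60.4505
CV = 60.4505 / 352.3333 = 0.17157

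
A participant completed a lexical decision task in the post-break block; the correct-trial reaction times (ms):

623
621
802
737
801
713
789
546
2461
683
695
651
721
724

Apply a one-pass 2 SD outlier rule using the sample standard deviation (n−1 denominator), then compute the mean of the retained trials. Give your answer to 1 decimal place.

n = 14, ΣRT = 11567, M = 826.214
Σ(x−M)² = 2947782.36; s = √(2947782.36/13) = 476.185
Cutoffs: 826.214 ± 2·476.185 → [-126.2, 1778.6]
Outside: 2461 → excluded.
Retained (n=13): Σ = 9106, mean = 9106/13 = 700.462

700.5 ms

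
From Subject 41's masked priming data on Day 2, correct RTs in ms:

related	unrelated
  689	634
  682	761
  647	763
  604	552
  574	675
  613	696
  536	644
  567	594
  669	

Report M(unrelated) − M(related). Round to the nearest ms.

M(related) = 5581/9 = 620.111
M(unrelated) = 5319/8 = 664.875
Difference = 664.875 − 620.111 = 44.764 ms

45 ms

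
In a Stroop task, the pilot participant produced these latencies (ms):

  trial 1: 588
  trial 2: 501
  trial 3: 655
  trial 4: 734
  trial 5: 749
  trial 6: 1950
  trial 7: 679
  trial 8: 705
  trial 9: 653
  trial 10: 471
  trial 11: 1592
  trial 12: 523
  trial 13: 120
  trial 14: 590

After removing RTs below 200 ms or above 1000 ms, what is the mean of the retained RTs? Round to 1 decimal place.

Excluded: 120, 1592, 1950
Retained (n=11): Σ = 6848
Mean = 6848/11 = 622.5455

622.5 ms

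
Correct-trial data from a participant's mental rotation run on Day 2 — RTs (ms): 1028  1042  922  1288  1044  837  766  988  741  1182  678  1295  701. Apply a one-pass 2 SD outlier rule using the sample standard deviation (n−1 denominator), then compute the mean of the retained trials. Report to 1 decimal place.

n = 13, ΣRT = 12512, M = 962.462
Σ(x−M)² = 536977.23; s = √(536977.23/12) = 211.537
Cutoffs: 962.462 ± 2·211.537 → [539.4, 1385.5]
No RTs fall outside the cutoffs; all 13 retained. Mean = 12512/13 = 962.462

962.5 ms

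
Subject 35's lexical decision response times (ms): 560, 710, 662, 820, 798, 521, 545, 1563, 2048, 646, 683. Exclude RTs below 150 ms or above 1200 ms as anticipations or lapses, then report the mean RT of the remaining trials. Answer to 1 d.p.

660.6 ms

Excluded: 1563, 2048
Retained (n=9): Σ = 5945
Mean = 5945/9 = 660.5556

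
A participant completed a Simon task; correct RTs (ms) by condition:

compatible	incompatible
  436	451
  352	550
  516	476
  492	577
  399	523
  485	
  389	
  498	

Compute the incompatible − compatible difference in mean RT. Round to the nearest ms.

M(compatible) = 3567/8 = 445.875
M(incompatible) = 2577/5 = 515.400
Difference = 515.400 − 445.875 = 69.525 ms

70 ms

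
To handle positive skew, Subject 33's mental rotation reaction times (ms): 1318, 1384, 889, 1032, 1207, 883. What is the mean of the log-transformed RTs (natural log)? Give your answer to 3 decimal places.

7.004

ln(RT): 7.1839, 7.2327, 6.7901, 6.9393, 7.0959, 6.7833
Σ ln(RT) = 42.0252
Mean = 42.0252/6 = 7.00420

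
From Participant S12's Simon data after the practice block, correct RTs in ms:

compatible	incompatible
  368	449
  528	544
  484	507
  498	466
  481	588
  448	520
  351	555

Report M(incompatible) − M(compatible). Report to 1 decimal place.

M(compatible) = 3158/7 = 451.143
M(incompatible) = 3629/7 = 518.429
Difference = 518.429 − 451.143 = 67.286 ms

67.3 ms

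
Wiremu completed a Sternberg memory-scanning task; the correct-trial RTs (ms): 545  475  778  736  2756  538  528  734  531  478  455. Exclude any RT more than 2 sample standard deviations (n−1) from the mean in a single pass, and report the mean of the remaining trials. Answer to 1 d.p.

n = 11, ΣRT = 8554, M = 777.636
Σ(x−M)² = 4437718.55; s = √(4437718.55/10) = 666.162
Cutoffs: 777.636 ± 2·666.162 → [-554.7, 2110.0]
Outside: 2756 → excluded.
Retained (n=10): Σ = 5798, mean = 5798/10 = 579.800

579.8 ms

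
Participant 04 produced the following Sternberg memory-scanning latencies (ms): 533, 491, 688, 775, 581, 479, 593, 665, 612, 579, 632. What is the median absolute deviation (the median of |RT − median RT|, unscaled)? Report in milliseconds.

Sorted: 479, 491, 533, 579, 581, 593, 612, 632, 665, 688, 775 → median = 593
|x − 593|: 60, 102, 95, 182, 12, 114, 0, 72, 19, 14, 39
Sorted deviations: 0, 12, 14, 19, 39, 60, 72, 95, 102, 114, 182 → MAD = 60

60 ms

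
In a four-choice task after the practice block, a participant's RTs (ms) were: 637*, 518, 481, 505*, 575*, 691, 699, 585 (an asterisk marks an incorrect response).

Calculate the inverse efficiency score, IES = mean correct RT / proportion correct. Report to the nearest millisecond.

Correct trials (n=5): 518, 481, 691, 699, 585
Mean correct RT = 2974/5 = 594.8000 ms
Proportion correct = 5/8
IES = 594.8000 / (5/8) = 951.680 ms

952 ms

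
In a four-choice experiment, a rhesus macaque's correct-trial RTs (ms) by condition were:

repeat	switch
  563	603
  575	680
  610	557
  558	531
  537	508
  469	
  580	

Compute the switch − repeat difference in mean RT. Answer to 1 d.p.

M(repeat) = 3892/7 = 556.000
M(switch) = 2879/5 = 575.800
Difference = 575.800 − 556.000 = 19.800 ms

19.8 ms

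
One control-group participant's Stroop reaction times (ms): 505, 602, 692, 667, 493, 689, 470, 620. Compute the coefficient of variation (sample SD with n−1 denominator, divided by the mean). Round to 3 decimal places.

n = 8, Σ = 4738, M = 592.2500
Σ(x−M)² = 58171.500; s = √(58171.500/7) = 91.1604
CV = 91.1604 / 592.2500 = 0.15392

0.154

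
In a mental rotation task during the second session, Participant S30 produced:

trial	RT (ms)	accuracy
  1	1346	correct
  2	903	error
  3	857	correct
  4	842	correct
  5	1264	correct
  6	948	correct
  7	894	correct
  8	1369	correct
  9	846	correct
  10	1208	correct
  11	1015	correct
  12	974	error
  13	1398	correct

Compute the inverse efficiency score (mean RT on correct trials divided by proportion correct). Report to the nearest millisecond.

Correct trials (n=11): 1346, 857, 842, 1264, 948, 894, 1369, 846, 1208, 1015, 1398
Mean correct RT = 11987/11 = 1089.7273 ms
Proportion correct = 11/13
IES = 1089.7273 / (11/13) = 1287.860 ms

1288 ms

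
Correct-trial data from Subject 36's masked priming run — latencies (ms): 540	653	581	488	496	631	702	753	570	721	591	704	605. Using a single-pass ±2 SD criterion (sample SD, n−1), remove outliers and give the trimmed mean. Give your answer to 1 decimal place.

n = 13, ΣRT = 8035, M = 618.077
Σ(x−M)² = 87118.92; s = √(87118.92/12) = 85.205
Cutoffs: 618.077 ± 2·85.205 → [447.7, 788.5]
No RTs fall outside the cutoffs; all 13 retained. Mean = 8035/13 = 618.077

618.1 ms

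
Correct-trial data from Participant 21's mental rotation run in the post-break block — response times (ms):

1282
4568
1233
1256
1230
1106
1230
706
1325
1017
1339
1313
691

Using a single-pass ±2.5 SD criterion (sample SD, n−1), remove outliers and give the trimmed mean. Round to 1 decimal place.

n = 13, ΣRT = 18296, M = 1407.385
Σ(x−M)² = 11390221.08; s = √(11390221.08/12) = 974.261
Cutoffs: 1407.385 ± 2.5·974.261 → [-1028.3, 3843.0]
Outside: 4568 → excluded.
Retained (n=12): Σ = 13728, mean = 13728/12 = 1144.000

1144.0 ms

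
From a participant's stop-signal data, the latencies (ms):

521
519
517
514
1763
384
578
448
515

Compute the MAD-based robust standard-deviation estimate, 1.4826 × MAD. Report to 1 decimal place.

Sorted: 384, 448, 514, 515, 517, 519, 521, 578, 1763 → median = 517
|x − 517| sorted: 0, 2, 2, 3, 4, 61, 69, 133, 1246 → MAD = 4
Robust SD ≈ 1.4826 × 4 = 5.930

5.9 ms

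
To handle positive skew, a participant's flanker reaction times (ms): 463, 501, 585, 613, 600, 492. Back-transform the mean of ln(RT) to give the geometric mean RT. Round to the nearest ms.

ln(RT): 6.1377, 6.2166, 6.3716, 6.4184, 6.3969, 6.1985
Mean ln(RT) = 37.7397/6 = 6.28995
Geometric mean = exp(6.28995) = 539.13 ms

539 ms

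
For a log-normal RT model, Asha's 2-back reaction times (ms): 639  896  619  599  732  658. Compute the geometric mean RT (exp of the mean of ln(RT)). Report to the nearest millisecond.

ln(RT): 6.4599, 6.7979, 6.4281, 6.3953, 6.5958, 6.4892
Mean ln(RT) = 39.1662/6 = 6.52770
Geometric mean = exp(6.52770) = 683.82 ms

684 ms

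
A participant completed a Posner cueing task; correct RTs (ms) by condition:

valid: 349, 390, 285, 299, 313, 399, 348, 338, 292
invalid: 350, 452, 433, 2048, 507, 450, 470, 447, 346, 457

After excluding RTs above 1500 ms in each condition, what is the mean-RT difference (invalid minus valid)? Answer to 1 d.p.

invalid: exclude 2048
M(valid) = 3013/9 = 334.778
M(invalid) = 3912/9 = 434.667
Difference = 434.667 − 334.778 = 99.889 ms

99.9 ms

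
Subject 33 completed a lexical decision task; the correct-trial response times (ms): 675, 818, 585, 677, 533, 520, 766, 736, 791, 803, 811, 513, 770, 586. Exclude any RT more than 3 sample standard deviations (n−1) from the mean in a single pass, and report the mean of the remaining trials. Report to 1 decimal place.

n = 14, ΣRT = 9584, M = 684.571
Σ(x−M)² = 174987.43; s = √(174987.43/13) = 116.020
Cutoffs: 684.571 ± 3·116.020 → [336.5, 1032.6]
No RTs fall outside the cutoffs; all 14 retained. Mean = 9584/14 = 684.571

684.6 ms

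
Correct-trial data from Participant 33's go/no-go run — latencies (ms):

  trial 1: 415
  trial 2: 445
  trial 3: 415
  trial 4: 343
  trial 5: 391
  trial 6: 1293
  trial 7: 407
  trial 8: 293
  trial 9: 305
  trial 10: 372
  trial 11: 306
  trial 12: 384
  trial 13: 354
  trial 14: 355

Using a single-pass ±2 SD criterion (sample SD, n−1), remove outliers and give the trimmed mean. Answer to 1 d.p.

368.1 ms

n = 14, ΣRT = 6078, M = 434.143
Σ(x−M)² = 821473.71; s = √(821473.71/13) = 251.377
Cutoffs: 434.143 ± 2·251.377 → [-68.6, 936.9]
Outside: 1293 → excluded.
Retained (n=13): Σ = 4785, mean = 4785/13 = 368.077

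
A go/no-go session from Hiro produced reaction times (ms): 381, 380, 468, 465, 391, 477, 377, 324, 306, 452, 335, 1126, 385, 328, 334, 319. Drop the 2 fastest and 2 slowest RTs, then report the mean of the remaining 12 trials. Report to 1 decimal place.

Sorted: 306, 319, 324, 328, 334, 335, 377, 380, 381, 385, 391, 452, 465, 468, 477, 1126
Drop lowest 2 (306, 319) and highest 2 (477, 1126)
Remaining (n=12): Σ = 4620, mean = 4620/12 = 385.000

385.0 ms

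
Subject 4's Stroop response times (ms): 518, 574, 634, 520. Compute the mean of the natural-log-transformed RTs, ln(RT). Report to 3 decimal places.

6.327

ln(RT): 6.2500, 6.3526, 6.4520, 6.2538
Σ ln(RT) = 25.3085
Mean = 25.3085/4 = 6.32712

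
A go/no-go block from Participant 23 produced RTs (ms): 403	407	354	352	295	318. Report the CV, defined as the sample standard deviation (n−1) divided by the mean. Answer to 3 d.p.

0.126

n = 6, Σ = 2129, M = 354.8333
Σ(x−M)² = 9986.833; s = √(9986.833/5) = 44.6919
CV = 44.6919 / 354.8333 = 0.12595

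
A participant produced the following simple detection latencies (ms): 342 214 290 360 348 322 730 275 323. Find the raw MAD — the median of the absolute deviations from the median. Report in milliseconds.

33 ms

Sorted: 214, 275, 290, 322, 323, 342, 348, 360, 730 → median = 323
|x − 323|: 19, 109, 33, 37, 25, 1, 407, 48, 0
Sorted deviations: 0, 1, 19, 25, 33, 37, 48, 109, 407 → MAD = 33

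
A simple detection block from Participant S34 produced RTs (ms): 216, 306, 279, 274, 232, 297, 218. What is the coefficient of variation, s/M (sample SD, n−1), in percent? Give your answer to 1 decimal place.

14.5%

n = 7, Σ = 1822, M = 260.2857
Σ(x−M)² = 8525.429; s = √(8525.429/6) = 37.6949
CV = 37.6949 / 260.2857 = 0.14482 = 14.482%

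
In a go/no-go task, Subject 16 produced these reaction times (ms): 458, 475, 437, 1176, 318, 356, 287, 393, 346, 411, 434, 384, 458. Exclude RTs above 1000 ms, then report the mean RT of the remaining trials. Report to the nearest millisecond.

Excluded: 1176
Retained (n=12): Σ = 4757
Mean = 4757/12 = 396.4167

396 ms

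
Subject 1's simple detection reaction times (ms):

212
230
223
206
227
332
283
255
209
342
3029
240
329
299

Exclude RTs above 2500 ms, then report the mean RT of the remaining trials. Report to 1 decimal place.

Excluded: 3029
Retained (n=13): Σ = 3387
Mean = 3387/13 = 260.5385

260.5 ms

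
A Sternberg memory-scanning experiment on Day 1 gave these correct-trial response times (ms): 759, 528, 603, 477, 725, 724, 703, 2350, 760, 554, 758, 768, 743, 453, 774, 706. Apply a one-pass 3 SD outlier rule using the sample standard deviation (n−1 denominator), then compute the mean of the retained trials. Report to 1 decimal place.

n = 16, ΣRT = 12385, M = 774.062
Σ(x−M)² = 2829422.94; s = √(2829422.94/15) = 434.313
Cutoffs: 774.062 ± 3·434.313 → [-528.9, 2077.0]
Outside: 2350 → excluded.
Retained (n=15): Σ = 10035, mean = 10035/15 = 669.000

669.0 ms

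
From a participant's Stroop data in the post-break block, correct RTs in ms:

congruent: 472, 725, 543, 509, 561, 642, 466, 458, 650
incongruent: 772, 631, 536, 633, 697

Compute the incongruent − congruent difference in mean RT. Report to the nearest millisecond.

M(congruent) = 5026/9 = 558.444
M(incongruent) = 3269/5 = 653.800
Difference = 653.800 − 558.444 = 95.356 ms

95 ms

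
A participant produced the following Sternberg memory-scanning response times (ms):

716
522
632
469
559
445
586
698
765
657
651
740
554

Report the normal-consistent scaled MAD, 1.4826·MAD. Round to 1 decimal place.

115.6 ms

Sorted: 445, 469, 522, 554, 559, 586, 632, 651, 657, 698, 716, 740, 765 → median = 632
|x − 632| sorted: 0, 19, 25, 46, 66, 73, 78, 84, 108, 110, 133, 163, 187 → MAD = 78
Robust SD ≈ 1.4826 × 78 = 115.643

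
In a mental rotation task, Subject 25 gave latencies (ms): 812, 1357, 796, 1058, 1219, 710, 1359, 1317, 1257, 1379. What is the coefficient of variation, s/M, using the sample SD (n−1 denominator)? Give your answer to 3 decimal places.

n = 10, Σ = 11264, M = 1126.4000
Σ(x−M)² = 619124.400; s = √(619124.400/9) = 262.2815
CV = 262.2815 / 1126.4000 = 0.23285

0.233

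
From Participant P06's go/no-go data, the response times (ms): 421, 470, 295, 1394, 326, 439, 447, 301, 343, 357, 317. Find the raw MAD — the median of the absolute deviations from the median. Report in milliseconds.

Sorted: 295, 301, 317, 326, 343, 357, 421, 439, 447, 470, 1394 → median = 357
|x − 357|: 64, 113, 62, 1037, 31, 82, 90, 56, 14, 0, 40
Sorted deviations: 0, 14, 31, 40, 56, 62, 64, 82, 90, 113, 1037 → MAD = 62

62 ms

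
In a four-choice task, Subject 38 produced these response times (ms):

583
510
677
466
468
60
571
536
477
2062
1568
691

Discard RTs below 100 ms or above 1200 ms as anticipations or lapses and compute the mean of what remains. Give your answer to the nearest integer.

Excluded: 60, 1568, 2062
Retained (n=9): Σ = 4979
Mean = 4979/9 = 553.2222

553 ms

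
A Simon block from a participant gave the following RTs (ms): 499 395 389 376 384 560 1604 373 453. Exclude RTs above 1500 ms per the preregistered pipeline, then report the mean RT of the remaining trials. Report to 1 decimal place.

428.6 ms

Excluded: 1604
Retained (n=8): Σ = 3429
Mean = 3429/8 = 428.6250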